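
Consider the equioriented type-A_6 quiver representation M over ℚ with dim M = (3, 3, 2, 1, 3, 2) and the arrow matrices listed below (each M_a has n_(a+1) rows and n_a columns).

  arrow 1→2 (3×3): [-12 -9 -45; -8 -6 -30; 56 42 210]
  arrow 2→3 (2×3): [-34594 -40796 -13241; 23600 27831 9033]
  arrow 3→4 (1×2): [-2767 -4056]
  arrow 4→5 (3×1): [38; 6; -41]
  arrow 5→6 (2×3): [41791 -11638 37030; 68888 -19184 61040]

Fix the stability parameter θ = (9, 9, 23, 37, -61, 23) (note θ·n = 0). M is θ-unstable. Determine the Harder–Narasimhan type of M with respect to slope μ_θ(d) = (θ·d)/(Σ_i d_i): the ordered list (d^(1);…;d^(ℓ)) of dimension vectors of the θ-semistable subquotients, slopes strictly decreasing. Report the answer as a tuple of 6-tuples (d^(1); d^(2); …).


Interval decomposition of M: I[1,1]^2, I[1,2], I[2,3], I[2,5], I[5,5], I[5,6], I[6,6].
HN type (ℓ=4): μ^(1)=23; μ^(2)=9; μ^(3)=2; μ^(4)=-61

((0, 0, 1, 0, 0, 2); (3, 2, 0, 0, 0, 0); (0, 1, 1, 1, 1, 0); (0, 0, 0, 0, 2, 0))


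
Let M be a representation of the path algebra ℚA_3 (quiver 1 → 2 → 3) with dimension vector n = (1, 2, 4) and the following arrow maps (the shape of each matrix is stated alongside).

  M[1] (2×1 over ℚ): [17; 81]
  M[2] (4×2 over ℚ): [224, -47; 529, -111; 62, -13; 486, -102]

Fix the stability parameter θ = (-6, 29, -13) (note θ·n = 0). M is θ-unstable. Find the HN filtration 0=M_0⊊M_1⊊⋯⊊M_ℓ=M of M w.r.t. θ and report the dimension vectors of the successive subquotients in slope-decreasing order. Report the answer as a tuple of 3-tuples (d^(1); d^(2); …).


Via rank(M_{q-1}∘⋯∘M_p): M ≅ I[1,3], I[2,3], I[3,3]^2.
μ_θ-semistable layers: μ^(1)=8; μ^(2)=-6; μ^(3)=-13

((0, 2, 2); (1, 0, 0); (0, 0, 2))


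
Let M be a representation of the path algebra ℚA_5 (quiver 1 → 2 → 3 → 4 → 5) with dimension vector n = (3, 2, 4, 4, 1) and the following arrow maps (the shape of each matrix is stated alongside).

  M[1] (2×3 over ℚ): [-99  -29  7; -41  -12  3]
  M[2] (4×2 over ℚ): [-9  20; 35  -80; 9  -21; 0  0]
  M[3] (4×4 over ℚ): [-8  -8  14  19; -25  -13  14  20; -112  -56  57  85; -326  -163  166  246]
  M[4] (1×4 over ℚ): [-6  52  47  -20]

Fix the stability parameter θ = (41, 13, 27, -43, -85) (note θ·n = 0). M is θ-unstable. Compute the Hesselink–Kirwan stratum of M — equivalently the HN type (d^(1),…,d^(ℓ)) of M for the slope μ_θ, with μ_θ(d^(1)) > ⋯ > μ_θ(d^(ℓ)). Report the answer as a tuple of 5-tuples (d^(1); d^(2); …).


Interval decomposition of M: I[1,1], I[1,4], I[1,5], I[3,4]^2.
HN type (ℓ=4): μ^(1)=41; μ^(2)=19/2; μ^(3)=-8; μ^(4)=-47/5

((1, 0, 0, 0, 0); (1, 1, 1, 1, 0); (0, 0, 2, 2, 0); (1, 1, 1, 1, 1))


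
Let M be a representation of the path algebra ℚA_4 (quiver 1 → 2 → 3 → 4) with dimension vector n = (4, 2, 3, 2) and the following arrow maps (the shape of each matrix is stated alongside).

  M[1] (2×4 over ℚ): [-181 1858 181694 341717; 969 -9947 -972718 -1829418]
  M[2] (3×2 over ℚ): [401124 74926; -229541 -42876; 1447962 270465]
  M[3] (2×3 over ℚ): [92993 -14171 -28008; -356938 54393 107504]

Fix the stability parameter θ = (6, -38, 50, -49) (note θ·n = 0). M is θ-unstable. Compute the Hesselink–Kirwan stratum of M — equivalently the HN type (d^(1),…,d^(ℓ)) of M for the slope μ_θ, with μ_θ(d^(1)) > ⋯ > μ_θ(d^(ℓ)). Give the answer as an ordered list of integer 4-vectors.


Barcode: M ≅ I[1,1]^2, I[1,4]^2, I[3,3]. HN layers by μ_θ (4 steps, strictly decreasing):
  μ^(1)=50; μ^(2)=6; μ^(3)=1/2; μ^(4)=-16

((0, 0, 1, 0); (2, 0, 0, 0); (0, 0, 2, 2); (2, 2, 0, 0))


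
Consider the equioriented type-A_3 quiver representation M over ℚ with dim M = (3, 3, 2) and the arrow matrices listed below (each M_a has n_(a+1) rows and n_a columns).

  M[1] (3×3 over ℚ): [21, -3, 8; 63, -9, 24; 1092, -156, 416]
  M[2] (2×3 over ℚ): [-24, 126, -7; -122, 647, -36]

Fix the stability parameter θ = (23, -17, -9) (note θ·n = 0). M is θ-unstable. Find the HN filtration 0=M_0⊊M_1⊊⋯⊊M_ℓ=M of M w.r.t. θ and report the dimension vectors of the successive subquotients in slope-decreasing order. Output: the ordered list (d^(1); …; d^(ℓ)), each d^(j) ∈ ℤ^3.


Via rank(M_{q-1}∘⋯∘M_p): M ≅ I[1,1]^2, I[1,3], I[2,2], I[2,3].
μ_θ-semistable layers: μ^(1)=23; μ^(2)=-1; μ^(3)=-9; μ^(4)=-17

((2, 0, 0); (1, 1, 1); (0, 0, 1); (0, 2, 0))


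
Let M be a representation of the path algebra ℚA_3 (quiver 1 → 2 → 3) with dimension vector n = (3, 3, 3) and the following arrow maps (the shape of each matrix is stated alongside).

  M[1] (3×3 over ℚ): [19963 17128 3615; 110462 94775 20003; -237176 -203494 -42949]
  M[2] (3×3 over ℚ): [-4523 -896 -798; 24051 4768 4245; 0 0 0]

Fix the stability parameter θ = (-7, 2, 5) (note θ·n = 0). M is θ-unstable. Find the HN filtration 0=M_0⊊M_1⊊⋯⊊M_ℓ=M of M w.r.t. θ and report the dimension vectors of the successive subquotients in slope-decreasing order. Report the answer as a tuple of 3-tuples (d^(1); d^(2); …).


Via rank(M_{q-1}∘⋯∘M_p): M ≅ I[1,2], I[1,3]^2, I[3,3].
μ_θ-semistable layers: μ^(1)=5; μ^(2)=2; μ^(3)=-7

((0, 0, 3); (0, 3, 0); (3, 0, 0))


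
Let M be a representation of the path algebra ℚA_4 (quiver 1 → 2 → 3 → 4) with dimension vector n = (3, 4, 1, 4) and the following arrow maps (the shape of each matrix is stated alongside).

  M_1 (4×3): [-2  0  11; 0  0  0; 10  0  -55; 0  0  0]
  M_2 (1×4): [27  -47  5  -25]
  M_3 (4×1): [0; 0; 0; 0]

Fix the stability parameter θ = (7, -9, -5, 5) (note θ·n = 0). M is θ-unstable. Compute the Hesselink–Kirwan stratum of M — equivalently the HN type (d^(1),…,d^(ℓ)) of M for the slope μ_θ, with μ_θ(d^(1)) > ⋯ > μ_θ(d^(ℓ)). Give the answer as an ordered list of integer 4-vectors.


Via rank(M_{q-1}∘⋯∘M_p): M ≅ I[1,1]^2, I[1,3], I[2,2]^3, I[4,4]^4.
μ_θ-semistable layers: μ^(1)=7; μ^(2)=5; μ^(3)=-7/3; μ^(4)=-9

((2, 0, 0, 0); (0, 0, 0, 4); (1, 1, 1, 0); (0, 3, 0, 0))


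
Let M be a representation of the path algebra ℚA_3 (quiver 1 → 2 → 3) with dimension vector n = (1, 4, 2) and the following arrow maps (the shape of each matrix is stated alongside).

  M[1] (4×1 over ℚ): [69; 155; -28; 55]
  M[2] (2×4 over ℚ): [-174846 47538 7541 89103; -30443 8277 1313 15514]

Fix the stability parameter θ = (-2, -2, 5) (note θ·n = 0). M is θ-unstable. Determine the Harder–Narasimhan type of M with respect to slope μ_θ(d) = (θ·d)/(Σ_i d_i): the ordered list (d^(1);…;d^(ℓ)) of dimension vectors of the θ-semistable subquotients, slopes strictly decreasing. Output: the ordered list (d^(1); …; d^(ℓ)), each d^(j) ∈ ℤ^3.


Barcode: M ≅ I[1,3], I[2,2]^2, I[2,3]. HN layers by μ_θ (2 steps, strictly decreasing):
  μ^(1)=5; μ^(2)=-2

((0, 0, 2); (1, 4, 0))


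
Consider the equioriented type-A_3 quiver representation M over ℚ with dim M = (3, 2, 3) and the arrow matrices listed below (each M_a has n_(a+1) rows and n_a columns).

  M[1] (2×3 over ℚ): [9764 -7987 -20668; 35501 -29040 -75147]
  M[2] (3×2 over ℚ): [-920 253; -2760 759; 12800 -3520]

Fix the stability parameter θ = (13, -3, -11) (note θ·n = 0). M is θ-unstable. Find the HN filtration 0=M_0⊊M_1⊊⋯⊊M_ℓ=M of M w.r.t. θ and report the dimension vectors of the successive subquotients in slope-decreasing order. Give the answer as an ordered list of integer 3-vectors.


Via rank(M_{q-1}∘⋯∘M_p): M ≅ I[1,1], I[1,2], I[1,3], I[3,3]^2.
μ_θ-semistable layers: μ^(1)=13; μ^(2)=5; μ^(3)=-1/3; μ^(4)=-11

((1, 0, 0); (1, 1, 0); (1, 1, 1); (0, 0, 2))


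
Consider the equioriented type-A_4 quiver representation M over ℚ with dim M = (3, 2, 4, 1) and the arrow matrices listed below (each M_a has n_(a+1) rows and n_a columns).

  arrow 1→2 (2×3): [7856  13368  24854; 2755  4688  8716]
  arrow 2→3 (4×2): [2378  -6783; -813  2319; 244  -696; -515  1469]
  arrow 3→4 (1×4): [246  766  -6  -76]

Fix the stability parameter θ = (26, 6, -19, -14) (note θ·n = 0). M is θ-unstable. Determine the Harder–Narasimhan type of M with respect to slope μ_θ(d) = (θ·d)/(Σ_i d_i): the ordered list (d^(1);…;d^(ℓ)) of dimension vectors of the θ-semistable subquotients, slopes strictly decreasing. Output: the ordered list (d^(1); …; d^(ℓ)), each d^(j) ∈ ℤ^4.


Interval decomposition of M: I[1,1], I[1,3], I[1,4], I[3,3]^2.
HN type (ℓ=4): μ^(1)=26; μ^(2)=13/3; μ^(3)=-1/4; μ^(4)=-19

((1, 0, 0, 0); (1, 1, 1, 0); (1, 1, 1, 1); (0, 0, 2, 0))


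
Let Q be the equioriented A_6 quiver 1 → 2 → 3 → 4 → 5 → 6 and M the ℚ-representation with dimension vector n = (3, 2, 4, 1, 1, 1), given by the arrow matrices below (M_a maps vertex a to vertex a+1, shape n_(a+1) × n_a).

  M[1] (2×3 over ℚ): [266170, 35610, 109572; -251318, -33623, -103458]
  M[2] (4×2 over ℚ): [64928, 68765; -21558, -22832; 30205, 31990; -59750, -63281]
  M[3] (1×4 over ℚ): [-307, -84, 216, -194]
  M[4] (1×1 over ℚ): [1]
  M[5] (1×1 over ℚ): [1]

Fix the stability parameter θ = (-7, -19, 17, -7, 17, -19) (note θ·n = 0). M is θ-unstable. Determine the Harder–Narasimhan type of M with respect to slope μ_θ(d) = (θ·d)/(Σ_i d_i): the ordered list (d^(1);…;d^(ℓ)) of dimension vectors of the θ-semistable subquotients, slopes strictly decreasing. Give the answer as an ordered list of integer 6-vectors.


Via rank(M_{q-1}∘⋯∘M_p): M ≅ I[1,1], I[1,3], I[1,6], I[3,3]^2.
μ_θ-semistable layers: μ^(1)=17; μ^(2)=2; μ^(3)=-7; μ^(4)=-13

((0, 0, 3, 0, 0, 0); (0, 0, 1, 1, 1, 1); (1, 0, 0, 0, 0, 0); (2, 2, 0, 0, 0, 0))


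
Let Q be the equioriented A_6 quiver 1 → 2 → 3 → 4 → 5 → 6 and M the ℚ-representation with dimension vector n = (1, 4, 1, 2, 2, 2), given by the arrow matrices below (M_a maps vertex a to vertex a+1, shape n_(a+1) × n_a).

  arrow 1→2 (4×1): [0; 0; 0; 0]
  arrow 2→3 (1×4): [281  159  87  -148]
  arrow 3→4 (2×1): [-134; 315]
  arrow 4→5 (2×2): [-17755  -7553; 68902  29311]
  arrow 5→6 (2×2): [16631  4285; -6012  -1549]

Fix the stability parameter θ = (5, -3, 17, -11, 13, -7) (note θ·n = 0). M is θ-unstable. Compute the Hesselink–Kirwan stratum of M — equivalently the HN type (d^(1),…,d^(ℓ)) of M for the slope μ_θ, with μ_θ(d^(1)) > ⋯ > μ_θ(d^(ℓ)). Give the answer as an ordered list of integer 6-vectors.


Via rank(M_{q-1}∘⋯∘M_p): M ≅ I[1,1], I[2,2]^3, I[2,6], I[4,6].
μ_θ-semistable layers: μ^(1)=5; μ^(2)=3; μ^(3)=-3; μ^(4)=-11

((1, 0, 0, 0, 0, 0); (0, 0, 1, 1, 2, 2); (0, 4, 0, 0, 0, 0); (0, 0, 0, 1, 0, 0))


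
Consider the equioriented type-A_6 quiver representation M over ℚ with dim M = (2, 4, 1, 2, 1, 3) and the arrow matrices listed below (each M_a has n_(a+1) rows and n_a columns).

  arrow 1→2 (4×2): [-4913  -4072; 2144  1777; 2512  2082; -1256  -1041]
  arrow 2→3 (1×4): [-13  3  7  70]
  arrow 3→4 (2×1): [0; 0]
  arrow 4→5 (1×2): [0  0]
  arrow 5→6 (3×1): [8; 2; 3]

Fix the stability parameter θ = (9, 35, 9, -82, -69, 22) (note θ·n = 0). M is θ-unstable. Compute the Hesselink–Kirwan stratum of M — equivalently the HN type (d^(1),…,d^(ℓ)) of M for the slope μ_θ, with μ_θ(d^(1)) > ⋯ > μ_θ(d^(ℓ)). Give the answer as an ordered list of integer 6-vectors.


Interval decomposition of M: I[1,2], I[1,3], I[2,2]^2, I[4,4]^2, I[5,6], I[6,6]^2.
HN type (ℓ=5): μ^(1)=35; μ^(2)=22; μ^(3)=9; μ^(4)=-69; μ^(5)=-82

((0, 3, 0, 0, 0, 0); (0, 1, 1, 0, 0, 3); (2, 0, 0, 0, 0, 0); (0, 0, 0, 0, 1, 0); (0, 0, 0, 2, 0, 0))


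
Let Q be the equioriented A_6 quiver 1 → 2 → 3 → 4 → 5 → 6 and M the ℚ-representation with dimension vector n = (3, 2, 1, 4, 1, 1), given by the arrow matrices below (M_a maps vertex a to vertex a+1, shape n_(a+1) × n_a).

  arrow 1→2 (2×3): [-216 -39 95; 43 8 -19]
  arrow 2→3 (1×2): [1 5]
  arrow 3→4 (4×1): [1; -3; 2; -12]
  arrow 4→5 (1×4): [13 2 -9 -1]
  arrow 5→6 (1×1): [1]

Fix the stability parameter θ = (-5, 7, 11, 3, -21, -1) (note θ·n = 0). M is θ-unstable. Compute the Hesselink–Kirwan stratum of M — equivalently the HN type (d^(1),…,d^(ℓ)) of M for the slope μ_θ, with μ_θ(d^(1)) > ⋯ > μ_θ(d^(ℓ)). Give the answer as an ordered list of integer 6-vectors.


Via rank(M_{q-1}∘⋯∘M_p): M ≅ I[1,1], I[1,2], I[1,6], I[4,4]^3.
μ_θ-semistable layers: μ^(1)=7; μ^(2)=3; μ^(3)=-1/5; μ^(4)=-5

((0, 1, 0, 0, 0, 0); (0, 0, 0, 3, 0, 0); (0, 1, 1, 1, 1, 1); (3, 0, 0, 0, 0, 0))


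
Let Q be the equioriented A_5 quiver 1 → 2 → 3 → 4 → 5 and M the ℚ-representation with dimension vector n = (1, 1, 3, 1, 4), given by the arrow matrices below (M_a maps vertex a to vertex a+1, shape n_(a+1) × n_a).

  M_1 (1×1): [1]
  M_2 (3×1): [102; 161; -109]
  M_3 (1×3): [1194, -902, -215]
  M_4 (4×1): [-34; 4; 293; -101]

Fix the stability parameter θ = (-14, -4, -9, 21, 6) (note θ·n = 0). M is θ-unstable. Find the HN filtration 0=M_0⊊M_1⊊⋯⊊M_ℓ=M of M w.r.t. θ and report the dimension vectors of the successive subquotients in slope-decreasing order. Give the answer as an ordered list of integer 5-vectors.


Barcode: M ≅ I[1,5], I[3,3]^2, I[5,5]^3. HN layers by μ_θ (5 steps, strictly decreasing):
  μ^(1)=27/2; μ^(2)=6; μ^(3)=-13/2; μ^(4)=-9; μ^(5)=-14

((0, 0, 0, 1, 1); (0, 0, 0, 0, 3); (0, 1, 1, 0, 0); (0, 0, 2, 0, 0); (1, 0, 0, 0, 0))


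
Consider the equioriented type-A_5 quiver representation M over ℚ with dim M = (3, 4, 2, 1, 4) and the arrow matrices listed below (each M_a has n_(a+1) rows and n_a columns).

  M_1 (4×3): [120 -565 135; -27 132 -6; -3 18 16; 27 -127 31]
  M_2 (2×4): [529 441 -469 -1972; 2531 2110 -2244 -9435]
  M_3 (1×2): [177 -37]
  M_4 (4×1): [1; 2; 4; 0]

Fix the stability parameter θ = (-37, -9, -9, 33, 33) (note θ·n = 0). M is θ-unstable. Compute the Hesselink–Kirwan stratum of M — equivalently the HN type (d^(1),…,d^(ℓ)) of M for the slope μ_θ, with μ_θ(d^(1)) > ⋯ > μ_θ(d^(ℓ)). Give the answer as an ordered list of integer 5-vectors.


Barcode: M ≅ I[1,1], I[1,3], I[1,5], I[2,2]^2, I[5,5]^3. HN layers by μ_θ (3 steps, strictly decreasing):
  μ^(1)=33; μ^(2)=-9; μ^(3)=-37

((0, 0, 0, 1, 4); (0, 4, 2, 0, 0); (3, 0, 0, 0, 0))


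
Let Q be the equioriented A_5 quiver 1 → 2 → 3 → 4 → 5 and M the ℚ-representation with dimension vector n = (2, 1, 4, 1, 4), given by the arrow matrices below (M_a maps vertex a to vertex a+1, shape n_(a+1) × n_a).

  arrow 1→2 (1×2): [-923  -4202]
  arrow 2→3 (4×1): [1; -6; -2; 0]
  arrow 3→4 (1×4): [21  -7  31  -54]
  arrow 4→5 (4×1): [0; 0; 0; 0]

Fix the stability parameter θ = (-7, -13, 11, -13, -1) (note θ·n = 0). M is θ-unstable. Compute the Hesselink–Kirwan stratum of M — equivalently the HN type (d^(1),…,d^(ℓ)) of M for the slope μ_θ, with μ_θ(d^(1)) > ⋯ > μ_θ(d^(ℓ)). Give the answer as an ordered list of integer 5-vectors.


Via rank(M_{q-1}∘⋯∘M_p): M ≅ I[1,1], I[1,4], I[3,3]^3, I[5,5]^4.
μ_θ-semistable layers: μ^(1)=11; μ^(2)=-1; μ^(3)=-7; μ^(4)=-10

((0, 0, 3, 0, 0); (0, 0, 1, 1, 4); (1, 0, 0, 0, 0); (1, 1, 0, 0, 0))


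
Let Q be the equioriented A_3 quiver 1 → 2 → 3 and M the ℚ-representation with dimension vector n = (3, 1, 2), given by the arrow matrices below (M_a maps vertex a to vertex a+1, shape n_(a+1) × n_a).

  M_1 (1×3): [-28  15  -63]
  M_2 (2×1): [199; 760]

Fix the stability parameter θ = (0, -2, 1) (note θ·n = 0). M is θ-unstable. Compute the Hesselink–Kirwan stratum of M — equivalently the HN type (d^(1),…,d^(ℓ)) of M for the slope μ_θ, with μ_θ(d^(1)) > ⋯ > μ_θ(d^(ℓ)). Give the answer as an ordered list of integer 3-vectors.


Via rank(M_{q-1}∘⋯∘M_p): M ≅ I[1,1]^2, I[1,3], I[3,3].
μ_θ-semistable layers: μ^(1)=1; μ^(2)=0; μ^(3)=-1

((0, 0, 2); (2, 0, 0); (1, 1, 0))


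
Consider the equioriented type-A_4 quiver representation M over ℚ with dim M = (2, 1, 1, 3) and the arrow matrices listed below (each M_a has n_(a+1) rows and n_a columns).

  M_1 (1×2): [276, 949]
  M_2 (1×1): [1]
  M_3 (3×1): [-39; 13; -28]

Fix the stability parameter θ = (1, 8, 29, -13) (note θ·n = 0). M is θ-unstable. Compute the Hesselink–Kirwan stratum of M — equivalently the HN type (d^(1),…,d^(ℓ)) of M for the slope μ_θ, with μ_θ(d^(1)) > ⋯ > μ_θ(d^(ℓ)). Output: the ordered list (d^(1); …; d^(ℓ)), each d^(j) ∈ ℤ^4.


Interval decomposition of M: I[1,1], I[1,4], I[4,4]^2.
HN type (ℓ=3): μ^(1)=8; μ^(2)=1; μ^(3)=-13

((0, 1, 1, 1); (2, 0, 0, 0); (0, 0, 0, 2))


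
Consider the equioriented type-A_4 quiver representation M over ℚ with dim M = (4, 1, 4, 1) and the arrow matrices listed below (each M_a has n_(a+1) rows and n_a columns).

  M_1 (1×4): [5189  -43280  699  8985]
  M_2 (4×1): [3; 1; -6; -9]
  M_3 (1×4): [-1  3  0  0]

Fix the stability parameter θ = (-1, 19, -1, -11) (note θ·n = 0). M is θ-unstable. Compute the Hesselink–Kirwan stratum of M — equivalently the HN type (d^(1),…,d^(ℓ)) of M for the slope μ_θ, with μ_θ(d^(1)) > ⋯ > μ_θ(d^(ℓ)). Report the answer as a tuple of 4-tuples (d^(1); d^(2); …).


Interval decomposition of M: I[1,1]^3, I[1,3], I[3,3]^2, I[3,4].
HN type (ℓ=3): μ^(1)=9; μ^(2)=-1; μ^(3)=-6

((0, 1, 1, 0); (4, 0, 2, 0); (0, 0, 1, 1))


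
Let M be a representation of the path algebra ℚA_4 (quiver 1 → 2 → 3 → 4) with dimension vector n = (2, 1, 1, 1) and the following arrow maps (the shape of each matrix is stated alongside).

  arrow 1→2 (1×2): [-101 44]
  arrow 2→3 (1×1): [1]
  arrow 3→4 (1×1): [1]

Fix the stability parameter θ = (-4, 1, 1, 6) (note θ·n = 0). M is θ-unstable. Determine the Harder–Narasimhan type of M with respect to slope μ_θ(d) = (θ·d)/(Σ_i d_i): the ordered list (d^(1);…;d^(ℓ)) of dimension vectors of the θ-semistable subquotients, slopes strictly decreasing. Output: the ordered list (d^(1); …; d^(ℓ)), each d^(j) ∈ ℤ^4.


Via rank(M_{q-1}∘⋯∘M_p): M ≅ I[1,1], I[1,4].
μ_θ-semistable layers: μ^(1)=6; μ^(2)=1; μ^(3)=-4

((0, 0, 0, 1); (0, 1, 1, 0); (2, 0, 0, 0))


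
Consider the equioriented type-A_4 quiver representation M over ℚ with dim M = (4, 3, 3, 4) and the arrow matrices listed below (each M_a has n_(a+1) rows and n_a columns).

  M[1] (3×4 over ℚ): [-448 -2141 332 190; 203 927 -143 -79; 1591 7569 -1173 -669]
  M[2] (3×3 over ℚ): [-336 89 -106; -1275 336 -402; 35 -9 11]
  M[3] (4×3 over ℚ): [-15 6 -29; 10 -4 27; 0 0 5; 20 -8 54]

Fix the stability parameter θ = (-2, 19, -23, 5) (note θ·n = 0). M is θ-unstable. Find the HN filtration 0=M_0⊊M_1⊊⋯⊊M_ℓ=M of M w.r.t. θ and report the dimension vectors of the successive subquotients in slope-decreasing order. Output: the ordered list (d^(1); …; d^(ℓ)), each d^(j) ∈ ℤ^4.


Via rank(M_{q-1}∘⋯∘M_p): M ≅ I[1,1], I[1,3], I[1,4]^2, I[4,4]^2.
μ_θ-semistable layers: μ^(1)=5; μ^(2)=-2

((0, 0, 0, 4); (4, 3, 3, 0))


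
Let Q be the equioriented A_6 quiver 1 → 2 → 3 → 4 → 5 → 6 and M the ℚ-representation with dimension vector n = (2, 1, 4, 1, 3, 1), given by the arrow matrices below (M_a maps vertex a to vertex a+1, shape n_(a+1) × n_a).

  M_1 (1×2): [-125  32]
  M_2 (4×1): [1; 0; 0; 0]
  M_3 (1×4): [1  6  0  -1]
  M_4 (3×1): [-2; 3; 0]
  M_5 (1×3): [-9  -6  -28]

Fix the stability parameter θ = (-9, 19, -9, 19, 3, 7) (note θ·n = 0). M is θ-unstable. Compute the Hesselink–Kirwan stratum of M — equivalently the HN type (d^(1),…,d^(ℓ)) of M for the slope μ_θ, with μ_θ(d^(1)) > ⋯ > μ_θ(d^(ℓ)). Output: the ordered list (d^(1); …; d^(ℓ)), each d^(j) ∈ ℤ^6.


Via rank(M_{q-1}∘⋯∘M_p): M ≅ I[1,1], I[1,5], I[3,3]^3, I[5,5], I[5,6].
μ_θ-semistable layers: μ^(1)=11; μ^(2)=7; μ^(3)=5; μ^(4)=3; μ^(5)=-9

((0, 0, 0, 1, 1, 0); (0, 0, 0, 0, 0, 1); (0, 1, 1, 0, 0, 0); (0, 0, 0, 0, 2, 0); (2, 0, 3, 0, 0, 0))


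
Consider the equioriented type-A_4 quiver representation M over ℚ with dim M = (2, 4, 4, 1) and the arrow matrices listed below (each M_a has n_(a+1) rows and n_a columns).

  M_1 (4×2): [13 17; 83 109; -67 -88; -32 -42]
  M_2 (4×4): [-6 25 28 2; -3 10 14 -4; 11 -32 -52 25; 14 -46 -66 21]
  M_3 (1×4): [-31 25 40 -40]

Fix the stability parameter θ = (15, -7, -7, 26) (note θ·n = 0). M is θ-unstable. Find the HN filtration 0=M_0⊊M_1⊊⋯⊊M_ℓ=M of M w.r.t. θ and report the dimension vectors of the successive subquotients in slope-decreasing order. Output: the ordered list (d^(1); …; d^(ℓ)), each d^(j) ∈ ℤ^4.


Via rank(M_{q-1}∘⋯∘M_p): M ≅ I[1,2], I[1,4], I[2,3]^2, I[3,3].
μ_θ-semistable layers: μ^(1)=26; μ^(2)=4; μ^(3)=1/3; μ^(4)=-7

((0, 0, 0, 1); (1, 1, 0, 0); (1, 1, 1, 0); (0, 2, 3, 0))


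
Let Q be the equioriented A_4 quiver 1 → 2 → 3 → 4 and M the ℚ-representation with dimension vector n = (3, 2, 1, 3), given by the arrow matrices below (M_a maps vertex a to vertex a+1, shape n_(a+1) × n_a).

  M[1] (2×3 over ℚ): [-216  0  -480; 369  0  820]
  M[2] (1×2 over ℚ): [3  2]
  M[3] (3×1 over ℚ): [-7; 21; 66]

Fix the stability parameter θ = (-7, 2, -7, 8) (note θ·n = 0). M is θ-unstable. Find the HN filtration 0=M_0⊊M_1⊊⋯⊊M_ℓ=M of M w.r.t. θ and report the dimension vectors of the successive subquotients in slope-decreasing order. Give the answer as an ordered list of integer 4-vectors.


Interval decomposition of M: I[1,1]^2, I[1,4], I[2,2], I[4,4]^2.
HN type (ℓ=4): μ^(1)=8; μ^(2)=2; μ^(3)=-5/2; μ^(4)=-7

((0, 0, 0, 3); (0, 1, 0, 0); (0, 1, 1, 0); (3, 0, 0, 0))


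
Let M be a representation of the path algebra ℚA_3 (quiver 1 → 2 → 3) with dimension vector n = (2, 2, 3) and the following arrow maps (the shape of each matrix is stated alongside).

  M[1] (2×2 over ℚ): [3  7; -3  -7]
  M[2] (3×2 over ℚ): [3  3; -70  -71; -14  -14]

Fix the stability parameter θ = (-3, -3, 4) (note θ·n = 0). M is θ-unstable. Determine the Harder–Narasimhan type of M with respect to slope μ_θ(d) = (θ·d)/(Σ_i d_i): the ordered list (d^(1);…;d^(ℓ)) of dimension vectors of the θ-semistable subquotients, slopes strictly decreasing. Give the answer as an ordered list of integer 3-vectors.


Barcode: M ≅ I[1,1], I[1,3], I[2,3], I[3,3]. HN layers by μ_θ (2 steps, strictly decreasing):
  μ^(1)=4; μ^(2)=-3

((0, 0, 3); (2, 2, 0))


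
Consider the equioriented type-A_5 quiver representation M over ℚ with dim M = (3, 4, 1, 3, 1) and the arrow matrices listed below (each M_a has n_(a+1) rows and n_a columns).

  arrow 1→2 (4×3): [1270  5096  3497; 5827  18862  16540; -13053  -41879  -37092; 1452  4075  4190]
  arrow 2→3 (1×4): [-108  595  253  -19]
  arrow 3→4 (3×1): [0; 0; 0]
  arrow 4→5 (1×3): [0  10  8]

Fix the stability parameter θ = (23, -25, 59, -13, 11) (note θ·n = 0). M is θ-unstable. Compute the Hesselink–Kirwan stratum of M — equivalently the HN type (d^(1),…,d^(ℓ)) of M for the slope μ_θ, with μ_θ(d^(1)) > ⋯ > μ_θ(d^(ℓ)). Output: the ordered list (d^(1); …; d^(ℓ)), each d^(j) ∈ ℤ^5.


Interval decomposition of M: I[1,2]^2, I[1,3], I[2,2], I[4,4]^2, I[4,5].
HN type (ℓ=5): μ^(1)=59; μ^(2)=11; μ^(3)=-1; μ^(4)=-13; μ^(5)=-25

((0, 0, 1, 0, 0); (0, 0, 0, 0, 1); (3, 3, 0, 0, 0); (0, 0, 0, 3, 0); (0, 1, 0, 0, 0))


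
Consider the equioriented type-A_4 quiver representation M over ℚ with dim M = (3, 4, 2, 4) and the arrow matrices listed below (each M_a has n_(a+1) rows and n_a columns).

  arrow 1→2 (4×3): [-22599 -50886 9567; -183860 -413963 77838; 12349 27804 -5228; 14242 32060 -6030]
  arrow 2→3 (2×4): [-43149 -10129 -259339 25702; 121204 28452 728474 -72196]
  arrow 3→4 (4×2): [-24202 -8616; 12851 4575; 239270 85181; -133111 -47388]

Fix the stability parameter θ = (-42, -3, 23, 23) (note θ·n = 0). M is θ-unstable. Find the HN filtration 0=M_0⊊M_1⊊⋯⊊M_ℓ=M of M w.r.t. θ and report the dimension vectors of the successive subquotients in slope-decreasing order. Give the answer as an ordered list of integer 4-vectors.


Interval decomposition of M: I[1,2], I[1,4]^2, I[2,2], I[4,4]^2.
HN type (ℓ=3): μ^(1)=23; μ^(2)=-3; μ^(3)=-42

((0, 0, 2, 4); (0, 4, 0, 0); (3, 0, 0, 0))


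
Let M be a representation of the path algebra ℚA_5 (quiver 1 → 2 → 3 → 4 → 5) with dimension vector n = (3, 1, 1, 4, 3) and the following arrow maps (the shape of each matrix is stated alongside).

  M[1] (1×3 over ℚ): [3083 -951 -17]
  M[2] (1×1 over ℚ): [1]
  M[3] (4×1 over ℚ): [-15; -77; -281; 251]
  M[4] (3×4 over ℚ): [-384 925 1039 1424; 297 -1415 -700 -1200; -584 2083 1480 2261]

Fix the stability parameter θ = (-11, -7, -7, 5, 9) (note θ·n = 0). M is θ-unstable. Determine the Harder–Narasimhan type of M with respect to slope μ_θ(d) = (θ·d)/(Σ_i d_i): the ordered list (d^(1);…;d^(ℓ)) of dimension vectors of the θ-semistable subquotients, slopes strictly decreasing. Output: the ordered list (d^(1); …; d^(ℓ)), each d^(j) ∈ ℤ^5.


Interval decomposition of M: I[1,1]^2, I[1,4], I[4,5]^3.
HN type (ℓ=4): μ^(1)=9; μ^(2)=5; μ^(3)=-7; μ^(4)=-11

((0, 0, 0, 0, 3); (0, 0, 0, 4, 0); (0, 1, 1, 0, 0); (3, 0, 0, 0, 0))


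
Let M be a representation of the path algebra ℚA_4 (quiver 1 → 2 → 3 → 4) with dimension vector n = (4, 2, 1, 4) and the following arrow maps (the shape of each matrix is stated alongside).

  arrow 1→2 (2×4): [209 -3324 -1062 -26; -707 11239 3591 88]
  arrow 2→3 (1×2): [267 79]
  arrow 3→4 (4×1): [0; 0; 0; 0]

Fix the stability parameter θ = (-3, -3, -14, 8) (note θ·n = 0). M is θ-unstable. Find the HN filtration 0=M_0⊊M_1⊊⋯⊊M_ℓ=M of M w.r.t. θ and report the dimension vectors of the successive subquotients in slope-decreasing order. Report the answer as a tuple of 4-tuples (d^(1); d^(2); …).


Via rank(M_{q-1}∘⋯∘M_p): M ≅ I[1,1]^2, I[1,2], I[1,3], I[4,4]^4.
μ_θ-semistable layers: μ^(1)=8; μ^(2)=-3; μ^(3)=-20/3

((0, 0, 0, 4); (3, 1, 0, 0); (1, 1, 1, 0))


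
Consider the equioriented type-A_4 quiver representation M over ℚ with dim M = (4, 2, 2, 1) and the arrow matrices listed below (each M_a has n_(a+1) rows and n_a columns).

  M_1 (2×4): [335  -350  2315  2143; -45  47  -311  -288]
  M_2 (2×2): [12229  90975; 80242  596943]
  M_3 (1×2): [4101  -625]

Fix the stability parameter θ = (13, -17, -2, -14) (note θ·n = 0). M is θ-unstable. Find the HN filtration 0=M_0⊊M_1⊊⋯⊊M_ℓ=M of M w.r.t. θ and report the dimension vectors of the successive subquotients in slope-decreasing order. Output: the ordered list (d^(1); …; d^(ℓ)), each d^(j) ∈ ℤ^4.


Interval decomposition of M: I[1,1]^2, I[1,3], I[1,4].
HN type (ℓ=3): μ^(1)=13; μ^(2)=-2; μ^(3)=-5

((2, 0, 0, 0); (1, 1, 1, 0); (1, 1, 1, 1))


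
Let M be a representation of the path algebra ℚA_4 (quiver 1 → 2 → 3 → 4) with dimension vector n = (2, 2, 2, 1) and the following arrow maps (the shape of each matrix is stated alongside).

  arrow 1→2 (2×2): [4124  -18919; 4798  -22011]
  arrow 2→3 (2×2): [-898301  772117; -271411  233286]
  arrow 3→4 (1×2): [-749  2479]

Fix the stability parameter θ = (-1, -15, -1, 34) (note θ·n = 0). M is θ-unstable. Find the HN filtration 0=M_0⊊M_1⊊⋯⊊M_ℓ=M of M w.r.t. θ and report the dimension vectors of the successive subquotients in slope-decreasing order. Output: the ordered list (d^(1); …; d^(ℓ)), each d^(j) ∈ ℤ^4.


Interval decomposition of M: I[1,3], I[1,4].
HN type (ℓ=3): μ^(1)=34; μ^(2)=-1; μ^(3)=-8

((0, 0, 0, 1); (0, 0, 2, 0); (2, 2, 0, 0))


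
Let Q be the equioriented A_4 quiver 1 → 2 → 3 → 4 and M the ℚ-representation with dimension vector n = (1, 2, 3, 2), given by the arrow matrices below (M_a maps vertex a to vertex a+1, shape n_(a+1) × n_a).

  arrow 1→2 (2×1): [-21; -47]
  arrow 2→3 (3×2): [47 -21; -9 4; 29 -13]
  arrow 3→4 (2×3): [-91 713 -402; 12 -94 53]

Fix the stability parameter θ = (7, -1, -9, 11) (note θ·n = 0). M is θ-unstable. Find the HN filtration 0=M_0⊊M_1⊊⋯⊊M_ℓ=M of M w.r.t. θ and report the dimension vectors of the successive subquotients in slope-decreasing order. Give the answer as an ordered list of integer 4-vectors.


Via rank(M_{q-1}∘⋯∘M_p): M ≅ I[1,4], I[2,4], I[3,3].
μ_θ-semistable layers: μ^(1)=11; μ^(2)=-1; μ^(3)=-5; μ^(4)=-9

((0, 0, 0, 2); (1, 1, 1, 0); (0, 1, 1, 0); (0, 0, 1, 0))


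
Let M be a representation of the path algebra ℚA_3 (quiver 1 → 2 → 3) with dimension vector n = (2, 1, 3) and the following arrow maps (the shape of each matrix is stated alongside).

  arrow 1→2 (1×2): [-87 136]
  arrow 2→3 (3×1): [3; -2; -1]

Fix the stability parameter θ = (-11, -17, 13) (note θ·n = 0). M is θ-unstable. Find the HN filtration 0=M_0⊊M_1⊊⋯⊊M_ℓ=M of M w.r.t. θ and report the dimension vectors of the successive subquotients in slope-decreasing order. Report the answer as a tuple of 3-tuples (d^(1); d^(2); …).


Barcode: M ≅ I[1,1], I[1,3], I[3,3]^2. HN layers by μ_θ (3 steps, strictly decreasing):
  μ^(1)=13; μ^(2)=-11; μ^(3)=-14

((0, 0, 3); (1, 0, 0); (1, 1, 0))


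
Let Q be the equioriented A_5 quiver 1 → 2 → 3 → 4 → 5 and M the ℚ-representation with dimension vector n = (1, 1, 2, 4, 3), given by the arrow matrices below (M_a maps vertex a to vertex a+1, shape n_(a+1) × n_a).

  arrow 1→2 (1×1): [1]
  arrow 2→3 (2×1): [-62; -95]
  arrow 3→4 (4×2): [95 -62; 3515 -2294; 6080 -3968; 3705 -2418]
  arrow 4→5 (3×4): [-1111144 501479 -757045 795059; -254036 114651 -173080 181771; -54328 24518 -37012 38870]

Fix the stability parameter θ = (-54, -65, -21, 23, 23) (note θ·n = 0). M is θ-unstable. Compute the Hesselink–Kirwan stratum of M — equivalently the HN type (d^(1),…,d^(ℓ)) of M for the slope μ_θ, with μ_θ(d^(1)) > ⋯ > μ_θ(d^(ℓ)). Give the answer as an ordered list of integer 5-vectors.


Via rank(M_{q-1}∘⋯∘M_p): M ≅ I[1,3], I[3,4], I[4,4], I[4,5]^2, I[5,5].
μ_θ-semistable layers: μ^(1)=23; μ^(2)=-21; μ^(3)=-119/2

((0, 0, 0, 4, 3); (0, 0, 2, 0, 0); (1, 1, 0, 0, 0))


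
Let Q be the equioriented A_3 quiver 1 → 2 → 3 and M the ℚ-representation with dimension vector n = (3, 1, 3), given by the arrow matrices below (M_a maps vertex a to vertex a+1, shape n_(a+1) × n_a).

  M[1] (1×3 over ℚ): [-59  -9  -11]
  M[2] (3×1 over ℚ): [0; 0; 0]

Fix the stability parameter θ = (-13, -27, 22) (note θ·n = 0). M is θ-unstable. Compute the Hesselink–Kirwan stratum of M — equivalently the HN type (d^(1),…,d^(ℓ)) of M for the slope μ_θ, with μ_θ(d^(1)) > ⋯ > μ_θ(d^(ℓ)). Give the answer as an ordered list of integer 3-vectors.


Via rank(M_{q-1}∘⋯∘M_p): M ≅ I[1,1]^2, I[1,2], I[3,3]^3.
μ_θ-semistable layers: μ^(1)=22; μ^(2)=-13; μ^(3)=-20

((0, 0, 3); (2, 0, 0); (1, 1, 0))


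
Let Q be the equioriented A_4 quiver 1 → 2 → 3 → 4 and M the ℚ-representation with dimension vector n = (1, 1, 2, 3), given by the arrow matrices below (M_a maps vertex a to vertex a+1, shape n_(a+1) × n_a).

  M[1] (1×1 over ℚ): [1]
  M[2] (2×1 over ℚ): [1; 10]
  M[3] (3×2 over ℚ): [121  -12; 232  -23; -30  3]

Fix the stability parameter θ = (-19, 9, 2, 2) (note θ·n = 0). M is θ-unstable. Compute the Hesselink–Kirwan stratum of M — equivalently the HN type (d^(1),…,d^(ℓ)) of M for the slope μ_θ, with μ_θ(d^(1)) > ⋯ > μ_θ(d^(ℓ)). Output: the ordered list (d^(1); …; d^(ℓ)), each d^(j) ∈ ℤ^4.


Via rank(M_{q-1}∘⋯∘M_p): M ≅ I[1,4], I[3,4], I[4,4].
μ_θ-semistable layers: μ^(1)=13/3; μ^(2)=2; μ^(3)=-19

((0, 1, 1, 1); (0, 0, 1, 2); (1, 0, 0, 0))


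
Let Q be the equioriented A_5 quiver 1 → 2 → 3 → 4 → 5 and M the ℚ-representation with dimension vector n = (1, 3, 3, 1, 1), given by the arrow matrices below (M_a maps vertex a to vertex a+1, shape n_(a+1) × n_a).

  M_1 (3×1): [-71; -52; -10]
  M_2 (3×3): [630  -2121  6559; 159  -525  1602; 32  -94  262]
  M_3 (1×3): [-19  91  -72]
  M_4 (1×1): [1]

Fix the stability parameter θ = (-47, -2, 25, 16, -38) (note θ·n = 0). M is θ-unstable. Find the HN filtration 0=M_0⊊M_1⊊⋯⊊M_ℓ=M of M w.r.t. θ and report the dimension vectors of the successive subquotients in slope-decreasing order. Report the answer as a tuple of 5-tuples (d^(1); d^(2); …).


Interval decomposition of M: I[1,5], I[2,2], I[2,3], I[3,3].
HN type (ℓ=4): μ^(1)=25; μ^(2)=1; μ^(3)=-2; μ^(4)=-47

((0, 0, 2, 0, 0); (0, 0, 1, 1, 1); (0, 3, 0, 0, 0); (1, 0, 0, 0, 0))


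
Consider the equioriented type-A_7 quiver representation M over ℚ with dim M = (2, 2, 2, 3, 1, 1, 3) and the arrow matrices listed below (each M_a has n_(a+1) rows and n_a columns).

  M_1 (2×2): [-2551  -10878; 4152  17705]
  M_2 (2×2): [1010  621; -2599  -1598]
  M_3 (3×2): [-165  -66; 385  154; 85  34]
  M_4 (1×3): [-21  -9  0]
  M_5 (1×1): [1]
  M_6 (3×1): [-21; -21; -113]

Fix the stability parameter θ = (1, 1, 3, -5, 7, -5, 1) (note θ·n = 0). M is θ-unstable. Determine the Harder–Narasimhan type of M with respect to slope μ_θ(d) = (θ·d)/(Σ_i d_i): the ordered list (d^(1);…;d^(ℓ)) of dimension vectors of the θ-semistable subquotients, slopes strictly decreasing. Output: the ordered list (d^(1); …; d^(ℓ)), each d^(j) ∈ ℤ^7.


Via rank(M_{q-1}∘⋯∘M_p): M ≅ I[1,3], I[1,4], I[4,4], I[4,7], I[7,7]^2.
μ_θ-semistable layers: μ^(1)=3; μ^(2)=1; μ^(3)=0; μ^(4)=-5

((0, 0, 1, 0, 0, 0, 0); (1, 1, 0, 0, 1, 1, 3); (1, 1, 1, 1, 0, 0, 0); (0, 0, 0, 2, 0, 0, 0))


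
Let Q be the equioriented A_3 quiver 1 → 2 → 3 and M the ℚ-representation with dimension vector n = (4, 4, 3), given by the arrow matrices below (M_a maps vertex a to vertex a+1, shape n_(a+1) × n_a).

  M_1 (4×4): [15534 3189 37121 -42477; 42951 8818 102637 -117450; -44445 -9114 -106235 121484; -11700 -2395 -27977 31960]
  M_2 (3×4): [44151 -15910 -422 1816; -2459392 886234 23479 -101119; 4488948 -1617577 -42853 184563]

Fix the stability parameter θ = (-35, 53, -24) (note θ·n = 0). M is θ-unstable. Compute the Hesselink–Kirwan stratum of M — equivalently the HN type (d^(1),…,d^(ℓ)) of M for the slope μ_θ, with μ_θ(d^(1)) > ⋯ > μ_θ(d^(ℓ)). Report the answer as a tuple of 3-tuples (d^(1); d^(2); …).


Barcode: M ≅ I[1,1], I[1,3]^3, I[2,2]. HN layers by μ_θ (3 steps, strictly decreasing):
  μ^(1)=53; μ^(2)=29/2; μ^(3)=-35

((0, 1, 0); (0, 3, 3); (4, 0, 0))


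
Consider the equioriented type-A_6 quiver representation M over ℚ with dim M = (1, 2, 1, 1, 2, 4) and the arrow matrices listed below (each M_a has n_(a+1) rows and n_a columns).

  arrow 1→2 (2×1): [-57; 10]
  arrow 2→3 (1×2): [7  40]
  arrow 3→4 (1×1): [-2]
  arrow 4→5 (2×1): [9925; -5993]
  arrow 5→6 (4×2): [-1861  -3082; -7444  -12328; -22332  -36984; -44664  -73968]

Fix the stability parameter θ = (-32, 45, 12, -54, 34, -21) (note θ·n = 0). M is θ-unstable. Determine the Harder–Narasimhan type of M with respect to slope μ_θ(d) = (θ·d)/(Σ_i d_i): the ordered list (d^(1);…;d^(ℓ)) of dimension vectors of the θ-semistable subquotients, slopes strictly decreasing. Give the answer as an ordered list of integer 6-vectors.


Interval decomposition of M: I[1,6], I[2,2], I[5,5], I[6,6]^3.
HN type (ℓ=6): μ^(1)=45; μ^(2)=34; μ^(3)=13/2; μ^(4)=1; μ^(5)=-21; μ^(6)=-32

((0, 1, 0, 0, 0, 0); (0, 0, 0, 0, 1, 0); (0, 0, 0, 0, 1, 1); (0, 1, 1, 1, 0, 0); (0, 0, 0, 0, 0, 3); (1, 0, 0, 0, 0, 0))


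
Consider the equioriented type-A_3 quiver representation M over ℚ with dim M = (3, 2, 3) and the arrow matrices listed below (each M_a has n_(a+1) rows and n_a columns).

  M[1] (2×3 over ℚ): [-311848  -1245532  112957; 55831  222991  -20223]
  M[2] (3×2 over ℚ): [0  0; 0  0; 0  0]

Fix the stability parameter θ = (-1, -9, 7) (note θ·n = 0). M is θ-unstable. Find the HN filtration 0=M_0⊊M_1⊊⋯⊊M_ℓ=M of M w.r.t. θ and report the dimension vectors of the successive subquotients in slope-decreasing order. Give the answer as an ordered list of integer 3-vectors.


Via rank(M_{q-1}∘⋯∘M_p): M ≅ I[1,1], I[1,2]^2, I[3,3]^3.
μ_θ-semistable layers: μ^(1)=7; μ^(2)=-1; μ^(3)=-5

((0, 0, 3); (1, 0, 0); (2, 2, 0))


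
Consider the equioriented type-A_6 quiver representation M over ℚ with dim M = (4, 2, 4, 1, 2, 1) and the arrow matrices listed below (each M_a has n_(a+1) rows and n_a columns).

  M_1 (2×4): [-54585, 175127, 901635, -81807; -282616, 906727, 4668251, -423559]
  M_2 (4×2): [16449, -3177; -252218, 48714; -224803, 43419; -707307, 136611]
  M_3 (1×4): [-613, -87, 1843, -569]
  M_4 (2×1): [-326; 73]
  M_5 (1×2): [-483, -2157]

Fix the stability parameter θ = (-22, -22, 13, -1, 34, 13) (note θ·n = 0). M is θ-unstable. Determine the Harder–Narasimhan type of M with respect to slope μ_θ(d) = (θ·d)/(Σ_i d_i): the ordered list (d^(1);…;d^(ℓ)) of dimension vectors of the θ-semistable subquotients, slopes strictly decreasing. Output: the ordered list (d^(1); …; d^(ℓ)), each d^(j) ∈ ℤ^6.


Barcode: M ≅ I[1,1]^2, I[1,2], I[1,6], I[3,3]^3, I[5,5]. HN layers by μ_θ (5 steps, strictly decreasing):
  μ^(1)=34; μ^(2)=47/2; μ^(3)=13; μ^(4)=6; μ^(5)=-22

((0, 0, 0, 0, 1, 0); (0, 0, 0, 0, 1, 1); (0, 0, 3, 0, 0, 0); (0, 0, 1, 1, 0, 0); (4, 2, 0, 0, 0, 0))


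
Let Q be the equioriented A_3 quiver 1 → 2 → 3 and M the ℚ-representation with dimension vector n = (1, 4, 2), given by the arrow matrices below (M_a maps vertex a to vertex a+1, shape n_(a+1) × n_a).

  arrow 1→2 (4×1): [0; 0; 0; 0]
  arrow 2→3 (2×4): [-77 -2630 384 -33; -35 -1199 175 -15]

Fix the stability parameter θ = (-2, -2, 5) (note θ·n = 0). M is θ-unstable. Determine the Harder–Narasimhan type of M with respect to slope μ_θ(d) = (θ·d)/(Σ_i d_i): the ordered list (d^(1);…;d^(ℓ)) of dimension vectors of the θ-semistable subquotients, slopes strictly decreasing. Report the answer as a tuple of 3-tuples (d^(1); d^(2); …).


Barcode: M ≅ I[1,1], I[2,2]^2, I[2,3]^2. HN layers by μ_θ (2 steps, strictly decreasing):
  μ^(1)=5; μ^(2)=-2

((0, 0, 2); (1, 4, 0))


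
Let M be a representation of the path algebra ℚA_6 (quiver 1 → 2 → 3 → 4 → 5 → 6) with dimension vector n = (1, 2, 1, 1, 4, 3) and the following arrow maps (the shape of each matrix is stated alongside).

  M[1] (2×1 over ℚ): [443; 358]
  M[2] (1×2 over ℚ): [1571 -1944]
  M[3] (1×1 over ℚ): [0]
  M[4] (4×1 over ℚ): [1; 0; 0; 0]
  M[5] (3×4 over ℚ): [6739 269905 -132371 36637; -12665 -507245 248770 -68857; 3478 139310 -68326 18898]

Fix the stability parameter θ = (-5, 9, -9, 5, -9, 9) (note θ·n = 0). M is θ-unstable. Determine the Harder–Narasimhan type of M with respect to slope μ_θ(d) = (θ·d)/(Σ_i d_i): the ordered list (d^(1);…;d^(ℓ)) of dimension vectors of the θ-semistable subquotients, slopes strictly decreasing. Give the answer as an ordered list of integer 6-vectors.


Barcode: M ≅ I[1,3], I[2,2], I[4,6], I[5,5], I[5,6]^2. HN layers by μ_θ (5 steps, strictly decreasing):
  μ^(1)=9; μ^(2)=0; μ^(3)=-2; μ^(4)=-5; μ^(5)=-9

((0, 1, 0, 0, 0, 3); (0, 1, 1, 0, 0, 0); (0, 0, 0, 1, 1, 0); (1, 0, 0, 0, 0, 0); (0, 0, 0, 0, 3, 0))


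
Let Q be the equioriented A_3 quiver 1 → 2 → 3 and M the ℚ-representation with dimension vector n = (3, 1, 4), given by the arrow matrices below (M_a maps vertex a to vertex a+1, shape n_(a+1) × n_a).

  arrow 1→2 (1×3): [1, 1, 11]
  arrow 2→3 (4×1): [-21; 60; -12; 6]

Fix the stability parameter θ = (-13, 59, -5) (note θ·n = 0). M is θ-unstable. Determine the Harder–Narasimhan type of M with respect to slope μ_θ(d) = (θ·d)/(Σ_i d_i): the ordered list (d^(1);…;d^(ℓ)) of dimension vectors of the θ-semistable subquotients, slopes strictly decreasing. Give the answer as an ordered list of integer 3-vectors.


Interval decomposition of M: I[1,1]^2, I[1,3], I[3,3]^3.
HN type (ℓ=3): μ^(1)=27; μ^(2)=-5; μ^(3)=-13

((0, 1, 1); (0, 0, 3); (3, 0, 0))


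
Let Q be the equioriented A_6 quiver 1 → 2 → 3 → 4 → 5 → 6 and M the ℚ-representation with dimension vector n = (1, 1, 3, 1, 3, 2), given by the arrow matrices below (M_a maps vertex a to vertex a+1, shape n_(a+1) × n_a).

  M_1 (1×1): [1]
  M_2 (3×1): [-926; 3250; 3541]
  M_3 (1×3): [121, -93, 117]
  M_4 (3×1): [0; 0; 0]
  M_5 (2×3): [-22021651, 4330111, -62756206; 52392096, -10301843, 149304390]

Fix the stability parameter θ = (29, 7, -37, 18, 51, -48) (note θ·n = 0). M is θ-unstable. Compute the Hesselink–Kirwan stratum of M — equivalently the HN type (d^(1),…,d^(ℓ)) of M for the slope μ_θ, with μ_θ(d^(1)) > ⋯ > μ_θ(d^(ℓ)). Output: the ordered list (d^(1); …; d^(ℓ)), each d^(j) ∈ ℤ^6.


Barcode: M ≅ I[1,4], I[3,3]^2, I[5,5], I[5,6]^2. HN layers by μ_θ (5 steps, strictly decreasing):
  μ^(1)=51; μ^(2)=18; μ^(3)=3/2; μ^(4)=-1/3; μ^(5)=-37

((0, 0, 0, 0, 1, 0); (0, 0, 0, 1, 0, 0); (0, 0, 0, 0, 2, 2); (1, 1, 1, 0, 0, 0); (0, 0, 2, 0, 0, 0))
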